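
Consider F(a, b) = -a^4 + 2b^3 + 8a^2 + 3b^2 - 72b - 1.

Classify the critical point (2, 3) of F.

The mixed partial ∂²F/∂a∂b is 0, so the Hessian at any point is diag(F_aa, F_bb) = diag(4(-3a^2 + 4), 6(2b + 1)).
At (2, 3): H = diag(-32, 42).
The eigenvalues have opposite signs, so H is indefinite: a saddle point.

saddle point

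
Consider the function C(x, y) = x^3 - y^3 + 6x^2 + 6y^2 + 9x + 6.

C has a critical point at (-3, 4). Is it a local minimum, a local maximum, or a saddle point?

The mixed partial ∂²C/∂x∂y is 0, so the Hessian at any point is diag(C_xx, C_yy) = diag(6(x + 2), 6(-y + 2)).
At (-3, 4): H = diag(-6, -12).
Both eigenvalues are negative, so H is negative definite: a local maximum.

local maximum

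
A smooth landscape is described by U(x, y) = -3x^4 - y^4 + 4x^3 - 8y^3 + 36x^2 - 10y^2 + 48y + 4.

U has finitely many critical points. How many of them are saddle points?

4

U separates as a function of x plus a function of y, so ∇U=0 decouples.
∂U/∂x = -12x(x - 3)(x + 2) = 0 at x ∈ {-2, 0, 3}; ∂U/∂y = -4(y - 1)(y + 3)(y + 4) = 0 at y ∈ {-4, -3, 1}.
The Hessian is diagonal: diag(U_xx, U_yy). Second derivatives: U_xx(-2)=-120, U_xx(0)=72, U_xx(3)=-180; U_yy(-4)=-20, U_yy(-3)=16, U_yy(1)=-80.
Saddle points occur where the two diagonal entries have opposite signs: (-2, -3), (0, -4), (0, 1), (3, -3). Count: 4.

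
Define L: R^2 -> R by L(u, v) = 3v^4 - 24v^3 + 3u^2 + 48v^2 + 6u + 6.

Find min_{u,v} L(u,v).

L(u,v) separates as P(u) + Q(v) + 6, so its minimum is min P + min Q + 6.
P'(u) = 6u + 6 vanishes at u ∈ {-1}; Q'(v) = 12v(v - 4)(v - 2) vanishes at v ∈ {0, 2, 4}.
Local minima of P (where P''>0): P(-1)=-3. Local minima of Q: Q(0)=0, Q(4)=0.
So the global minimum of L is P(-1) + Q(0) + 6 = -3 + 0 + 6 = 3, attained at (-1, 0).

3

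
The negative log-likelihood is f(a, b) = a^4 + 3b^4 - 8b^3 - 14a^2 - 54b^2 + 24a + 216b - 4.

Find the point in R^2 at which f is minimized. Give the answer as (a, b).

(-3, -3)

f(a,b) separates as P(a) + Q(b) − 4, so its minimum is min P + min Q − 4.
P'(a) = 4(a - 2)(a - 1)(a + 3) vanishes at a ∈ {-3, 1, 2}; Q'(b) = 12(b - 3)(b - 2)(b + 3) vanishes at b ∈ {-3, 2, 3}.
Local minima of P (where P''>0): P(-3)=-117, P(2)=8. Local minima of Q: Q(-3)=-675, Q(3)=189.
So the global minimum of f is P(-3) + Q(-3) − 4 = -117 − 675 − 4 = -796, attained at (-3, -3).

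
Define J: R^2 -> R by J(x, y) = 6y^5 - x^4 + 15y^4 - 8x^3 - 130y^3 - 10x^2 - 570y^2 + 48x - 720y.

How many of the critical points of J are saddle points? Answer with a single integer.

J separates as a function of x plus a function of y, so ∇J=0 decouples.
∂J/∂x = -4(x - 1)(x + 3)(x + 4) = 0 at x ∈ {-4, -3, 1}; ∂J/∂y = 30(y - 4)(y + 1)(y + 2)(y + 3) = 0 at y ∈ {-3, -2, -1, 4}.
The Hessian is diagonal: diag(J_xx, J_yy). Second derivatives: J_xx(-4)=-20, J_xx(-3)=16, J_xx(1)=-80; J_yy(-3)=-420, J_yy(-2)=180, J_yy(-1)=-300, J_yy(4)=6300.
Saddle points occur where the two diagonal entries have opposite signs: (-4, -2), (-4, 4), (-3, -3), (-3, -1), (1, -2), (1, 4). Count: 6.

6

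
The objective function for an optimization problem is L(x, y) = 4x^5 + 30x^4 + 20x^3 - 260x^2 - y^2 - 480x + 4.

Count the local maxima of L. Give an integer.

L separates as a function of x plus a function of y, so ∇L=0 decouples.
∂L/∂x = 20(x - 2)(x + 1)(x + 3)(x + 4) = 0 at x ∈ {-4, -3, -1, 2}; ∂L/∂y = -2y = 0 at y ∈ {0}.
The Hessian is diagonal: diag(L_xx, L_yy). Second derivatives: L_xx(-4)=-360, L_xx(-3)=200, L_xx(-1)=-360, L_xx(2)=1800; L_yy(0)=-2.
Local maxima occur where both diagonal entries negative: (-4, 0), (-1, 0). Count: 2.

2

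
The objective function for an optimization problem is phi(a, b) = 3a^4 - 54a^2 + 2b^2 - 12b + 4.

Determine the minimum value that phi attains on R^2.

-257

phi(a,b) separates as P(a) + Q(b) + 4, so its minimum is min P + min Q + 4.
P'(a) = 12a(a - 3)(a + 3) vanishes at a ∈ {-3, 0, 3}; Q'(b) = 4b - 12 vanishes at b ∈ {3}.
Local minima of P (where P''>0): P(-3)=-243, P(3)=-243. Local minima of Q: Q(3)=-18.
So the global minimum of phi is P(-3) + Q(3) + 4 = -243 − 18 + 4 = -257, attained at (-3, 3).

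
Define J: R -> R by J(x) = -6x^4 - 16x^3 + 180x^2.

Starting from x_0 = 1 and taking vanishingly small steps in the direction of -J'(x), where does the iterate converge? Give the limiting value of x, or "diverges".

0

J'(x) = -24x(x - 3)(x + 5), so J'(1) = 288.
Gradient descent moves in the -J' direction, i.e. x is decreasing.
The nearest critical point in that direction is x = 0, where J'' = 360 > 0 (a local minimum). The iterate converges there.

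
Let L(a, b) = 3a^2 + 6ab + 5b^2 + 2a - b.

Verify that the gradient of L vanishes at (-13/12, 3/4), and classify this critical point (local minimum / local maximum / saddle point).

local minimum

∇L = (6a + 6b + 2, 6a + 10b - 1); substituting (-13/12, 3/4) gives ∇L = (0, 0), so (-13/12, 3/4) is indeed a critical point.
The Hessian of L is constant: H = [[6, 6], [6, 10]].
det(H) = 6·10 − 6² = 24.
det(H) > 0 and tr(H) = 16 > 0, so H is positive definite and the point is a local minimum.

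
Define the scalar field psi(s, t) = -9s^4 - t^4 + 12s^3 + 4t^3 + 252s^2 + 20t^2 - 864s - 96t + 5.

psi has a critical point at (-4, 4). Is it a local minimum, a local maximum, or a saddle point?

local maximum

The mixed partial ∂²psi/∂s∂t is 0, so the Hessian at any point is diag(psi_ss, psi_tt) = diag(36(-3s^2 + 2s + 14), 4(-3t^2 + 6t + 10)).
At (-4, 4): H = diag(-1512, -56).
Both eigenvalues are negative, so H is negative definite: a local maximum.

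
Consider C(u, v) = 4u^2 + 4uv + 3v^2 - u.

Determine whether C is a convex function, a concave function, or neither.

C is quadratic, so its Hessian is the constant matrix H = [[8, 4], [4, 6]].
det(H) = 32, tr(H) = 14.
det(H) > 0 and tr(H) > 0, so H is positive definite everywhere: convex.

convex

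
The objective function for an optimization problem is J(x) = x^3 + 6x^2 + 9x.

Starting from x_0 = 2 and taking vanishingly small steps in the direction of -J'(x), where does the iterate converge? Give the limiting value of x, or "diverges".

-1

J'(x) = 3(x + 1)(x + 3), so J'(2) = 45.
Gradient descent moves in the -J' direction, i.e. x is decreasing.
The nearest critical point in that direction is x = -1, where J'' = 6 > 0 (a local minimum). The iterate converges there.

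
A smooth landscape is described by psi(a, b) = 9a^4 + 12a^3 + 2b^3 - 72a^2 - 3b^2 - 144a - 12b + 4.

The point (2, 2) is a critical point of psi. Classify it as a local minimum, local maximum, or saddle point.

The mixed partial ∂²psi/∂a∂b is 0, so the Hessian at any point is diag(psi_aa, psi_bb) = diag(36(3a^2 + 2a - 4), 6(2b - 1)).
At (2, 2): H = diag(432, 18).
Both eigenvalues are positive, so H is positive definite: a local minimum.

local minimum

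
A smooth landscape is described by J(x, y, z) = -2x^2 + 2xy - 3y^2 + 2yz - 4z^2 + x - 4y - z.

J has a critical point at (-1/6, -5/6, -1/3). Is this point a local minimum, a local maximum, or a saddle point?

The Hessian is constant: H = [[-4, 2, 0], [2, -6, 2], [0, 2, -8]].
Leading principal minors: Δ₁ = -4, Δ₂ = 20, Δ₃ = -144.
The minors alternate sign starting negative (−, +, −), so H is negative definite: a local maximum.

local maximum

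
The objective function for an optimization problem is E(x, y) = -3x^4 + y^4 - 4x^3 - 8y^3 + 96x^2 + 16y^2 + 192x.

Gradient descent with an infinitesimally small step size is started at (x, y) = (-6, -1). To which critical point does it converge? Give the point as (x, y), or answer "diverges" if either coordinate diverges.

E is separable, so gradient descent decouples: x follows -∂E/∂x, y follows -∂E/∂y.
∂E/∂x = -12(x - 4)(x + 1)(x + 4); at x=-6 this is 1200, so x decreases.
∂E/∂y = 4y(y - 4)(y - 2); at y=-1 this is -60, so y increases.
The x-coordinate has no critical point in that direction and runs off to infinity.

diverges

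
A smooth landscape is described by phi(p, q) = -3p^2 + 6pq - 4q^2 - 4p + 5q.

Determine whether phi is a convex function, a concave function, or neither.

phi is quadratic, so its Hessian is the constant matrix H = [[-6, 6], [6, -8]].
det(H) = 12, tr(H) = -14.
det(H) > 0 and tr(H) < 0, so H is negative definite everywhere: concave.

concave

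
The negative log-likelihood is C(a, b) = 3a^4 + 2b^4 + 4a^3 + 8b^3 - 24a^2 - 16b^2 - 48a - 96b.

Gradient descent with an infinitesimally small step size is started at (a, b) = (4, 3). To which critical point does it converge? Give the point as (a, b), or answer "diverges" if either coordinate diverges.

C is separable, so gradient descent decouples: a follows -∂C/∂a, b follows -∂C/∂b.
∂C/∂a = 12(a - 2)(a + 1)(a + 2); at a=4 this is 720, so a decreases.
∂C/∂b = 8(b - 2)(b + 2)(b + 3); at b=3 this is 240, so b decreases.
a converges to its nearest critical value 2 (a local min of the a-part); b converges to 2. The iterate converges to (2, 2).

(2, 2)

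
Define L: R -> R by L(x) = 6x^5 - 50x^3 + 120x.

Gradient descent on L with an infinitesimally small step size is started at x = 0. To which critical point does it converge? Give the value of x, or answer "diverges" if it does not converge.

-1

L'(x) = 30(x - 2)(x - 1)(x + 1)(x + 2), so L'(0) = 120.
Gradient descent moves in the -L' direction, i.e. x is decreasing.
The nearest critical point in that direction is x = -1, where L'' = 180 > 0 (a local minimum). The iterate converges there.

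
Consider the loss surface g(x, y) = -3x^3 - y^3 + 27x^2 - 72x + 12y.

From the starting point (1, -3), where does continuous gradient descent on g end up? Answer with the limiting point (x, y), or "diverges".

g is separable, so gradient descent decouples: x follows -∂g/∂x, y follows -∂g/∂y.
∂g/∂x = -9(x - 4)(x - 2); at x=1 this is -27, so x increases.
∂g/∂y = -3(y - 2)(y + 2); at y=-3 this is -15, so y increases.
x converges to its nearest critical value 2 (a local min of the x-part); y converges to -2. The iterate converges to (2, -2).

(2, -2)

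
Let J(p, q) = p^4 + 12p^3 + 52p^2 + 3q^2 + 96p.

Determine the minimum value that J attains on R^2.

J(p,q) separates as A(p) + B(q), so its minimum is min A + min B.
A'(p) = 4(p + 2)(p + 3)(p + 4) vanishes at p ∈ {-4, -3, -2}; B'(q) = 6q vanishes at q ∈ {0}.
Local minima of A (where A''>0): A(-4)=-64, A(-2)=-64. Local minima of B: B(0)=0.
So the global minimum of J is A(-4) + B(0) = -64 + 0 = -64, attained at (-4, 0).

-64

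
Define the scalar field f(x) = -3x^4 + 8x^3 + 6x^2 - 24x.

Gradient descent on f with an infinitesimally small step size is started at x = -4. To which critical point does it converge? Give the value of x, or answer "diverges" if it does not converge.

diverges

f'(x) = -12(x - 2)(x - 1)(x + 1), so f'(-4) = 1080.
Gradient descent moves in the -f' direction, i.e. x is decreasing.
There is no critical point below x=-4, and f' keeps the same sign, so the iterate runs off to −∞.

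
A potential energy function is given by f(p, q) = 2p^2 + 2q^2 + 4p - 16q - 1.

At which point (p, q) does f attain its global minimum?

f(p,q) separates as A(p) + B(q) − 1, so its minimum is min A + min B − 1.
A'(p) = 4p + 4 vanishes at p ∈ {-1}; B'(q) = 4q - 16 vanishes at q ∈ {4}.
Local minima of A (where A''>0): A(-1)=-2. Local minima of B: B(4)=-32.
So the global minimum of f is A(-1) + B(4) − 1 = -2 − 32 − 1 = -35, attained at (-1, 4).

(-1, 4)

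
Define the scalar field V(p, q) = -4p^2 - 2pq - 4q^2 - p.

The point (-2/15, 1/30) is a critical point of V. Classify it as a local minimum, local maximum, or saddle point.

The Hessian of V is constant: H = [[-8, -2], [-2, -8]].
det(H) = (-8)·(-8) − (-2)² = 60.
det(H) > 0 and tr(H) = -16 < 0, so H is negative definite and the point is a local maximum.

local maximum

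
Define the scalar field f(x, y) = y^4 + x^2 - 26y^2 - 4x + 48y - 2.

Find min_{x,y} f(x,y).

f(x,y) separates as P(x) + Q(y) − 2, so its minimum is min P + min Q − 2.
P'(x) = 2x - 4 vanishes at x ∈ {2}; Q'(y) = 4(y - 3)(y - 1)(y + 4) vanishes at y ∈ {-4, 1, 3}.
Local minima of P (where P''>0): P(2)=-4. Local minima of Q: Q(-4)=-352, Q(3)=-9.
So the global minimum of f is P(2) + Q(-4) − 2 = -4 − 352 − 2 = -358, attained at (2, -4).

-358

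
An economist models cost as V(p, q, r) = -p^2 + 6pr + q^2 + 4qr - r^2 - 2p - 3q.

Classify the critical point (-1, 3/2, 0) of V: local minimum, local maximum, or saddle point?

saddle point

The Hessian is constant: H = [[-2, 0, 6], [0, 2, 4], [6, 4, -2]].
Leading principal minors: Δ₁ = -2, Δ₂ = -4, Δ₃ = -32.
The minors fit neither the all-positive nor the alternating-sign pattern, so H is indefinite: a saddle point.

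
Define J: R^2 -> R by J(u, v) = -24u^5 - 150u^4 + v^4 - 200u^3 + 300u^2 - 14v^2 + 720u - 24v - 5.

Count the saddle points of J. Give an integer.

J separates as a function of u plus a function of v, so ∇J=0 decouples.
∂J/∂u = -120(u - 1)(u + 1)(u + 2)(u + 3) = 0 at u ∈ {-3, -2, -1, 1}; ∂J/∂v = 4(v - 3)(v + 1)(v + 2) = 0 at v ∈ {-2, -1, 3}.
The Hessian is diagonal: diag(J_uu, J_vv). Second derivatives: J_uu(-3)=960, J_uu(-2)=-360, J_uu(-1)=480, J_uu(1)=-2880; J_vv(-2)=20, J_vv(-1)=-16, J_vv(3)=80.
Saddle points occur where the two diagonal entries have opposite signs: (-3, -1), (-2, -2), (-2, 3), (-1, -1), (1, -2), (1, 3). Count: 6.

6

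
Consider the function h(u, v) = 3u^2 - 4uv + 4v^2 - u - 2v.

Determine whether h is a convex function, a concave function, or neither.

convex

h is quadratic, so its Hessian is the constant matrix H = [[6, -4], [-4, 8]].
det(H) = 32, tr(H) = 14.
det(H) > 0 and tr(H) > 0, so H is positive definite everywhere: convex.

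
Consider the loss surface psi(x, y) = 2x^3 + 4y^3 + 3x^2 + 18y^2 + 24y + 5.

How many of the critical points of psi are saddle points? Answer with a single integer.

psi separates as a function of x plus a function of y, so ∇psi=0 decouples.
∂psi/∂x = 6x(x + 1) = 0 at x ∈ {-1, 0}; ∂psi/∂y = 12(y + 1)(y + 2) = 0 at y ∈ {-2, -1}.
The Hessian is diagonal: diag(psi_xx, psi_yy). Second derivatives: psi_xx(-1)=-6, psi_xx(0)=6; psi_yy(-2)=-12, psi_yy(-1)=12.
Saddle points occur where the two diagonal entries have opposite signs: (-1, -1), (0, -2). Count: 2.

2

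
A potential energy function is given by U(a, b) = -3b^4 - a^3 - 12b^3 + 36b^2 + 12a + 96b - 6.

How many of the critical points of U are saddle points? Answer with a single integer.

U separates as a function of a plus a function of b, so ∇U=0 decouples.
∂U/∂a = -3(a - 2)(a + 2) = 0 at a ∈ {-2, 2}; ∂U/∂b = -12(b - 2)(b + 1)(b + 4) = 0 at b ∈ {-4, -1, 2}.
The Hessian is diagonal: diag(U_aa, U_bb). Second derivatives: U_aa(-2)=12, U_aa(2)=-12; U_bb(-4)=-216, U_bb(-1)=108, U_bb(2)=-216.
Saddle points occur where the two diagonal entries have opposite signs: (-2, -4), (-2, 2), (2, -1). Count: 3.

3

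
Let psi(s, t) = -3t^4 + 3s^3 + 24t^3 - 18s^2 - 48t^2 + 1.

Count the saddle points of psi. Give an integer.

3

psi separates as a function of s plus a function of t, so ∇psi=0 decouples.
∂psi/∂s = 9s(s - 4) = 0 at s ∈ {0, 4}; ∂psi/∂t = -12t(t - 4)(t - 2) = 0 at t ∈ {0, 2, 4}.
The Hessian is diagonal: diag(psi_ss, psi_tt). Second derivatives: psi_ss(0)=-36, psi_ss(4)=36; psi_tt(0)=-96, psi_tt(2)=48, psi_tt(4)=-96.
Saddle points occur where the two diagonal entries have opposite signs: (0, 2), (4, 0), (4, 4). Count: 3.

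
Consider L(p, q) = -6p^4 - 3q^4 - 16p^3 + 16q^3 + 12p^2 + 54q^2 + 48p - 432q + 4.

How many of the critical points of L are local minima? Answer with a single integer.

L separates as a function of p plus a function of q, so ∇L=0 decouples.
∂L/∂p = -24(p - 1)(p + 1)(p + 2) = 0 at p ∈ {-2, -1, 1}; ∂L/∂q = -12(q - 4)(q - 3)(q + 3) = 0 at q ∈ {-3, 3, 4}.
The Hessian is diagonal: diag(L_pp, L_qq). Second derivatives: L_pp(-2)=-72, L_pp(-1)=48, L_pp(1)=-144; L_qq(-3)=-504, L_qq(3)=72, L_qq(4)=-84.
Local minima occur where both diagonal entries positive: (-1, 3). Count: 1.

1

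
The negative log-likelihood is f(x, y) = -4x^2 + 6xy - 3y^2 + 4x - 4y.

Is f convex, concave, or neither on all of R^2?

f is quadratic, so its Hessian is the constant matrix H = [[-8, 6], [6, -6]].
det(H) = 12, tr(H) = -14.
det(H) > 0 and tr(H) < 0, so H is negative definite everywhere: concave.

concave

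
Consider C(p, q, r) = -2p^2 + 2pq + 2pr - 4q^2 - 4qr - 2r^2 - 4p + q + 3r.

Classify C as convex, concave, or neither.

C is quadratic, so its Hessian is the constant matrix H = [[-4, 2, 2], [2, -8, -4], [2, -4, -4]].
Leading principal minors: -4, 28, -48.
Signs alternate −, +, − ⇒ H ≺ 0 ⇒ concave.

concave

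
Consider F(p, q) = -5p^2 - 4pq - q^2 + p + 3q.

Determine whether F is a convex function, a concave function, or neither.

concave

F is quadratic, so its Hessian is the constant matrix H = [[-10, -4], [-4, -2]].
det(H) = 4, tr(H) = -12.
det(H) > 0 and tr(H) < 0, so H is negative definite everywhere: concave.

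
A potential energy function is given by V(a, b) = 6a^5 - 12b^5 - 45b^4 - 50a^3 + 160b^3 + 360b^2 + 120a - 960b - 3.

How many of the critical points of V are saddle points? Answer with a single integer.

V separates as a function of a plus a function of b, so ∇V=0 decouples.
∂V/∂a = 30(a - 2)(a - 1)(a + 1)(a + 2) = 0 at a ∈ {-2, -1, 1, 2}; ∂V/∂b = -60(b - 2)(b - 1)(b + 2)(b + 4) = 0 at b ∈ {-4, -2, 1, 2}.
The Hessian is diagonal: diag(V_aa, V_bb). Second derivatives: V_aa(-2)=-360, V_aa(-1)=180, V_aa(1)=-180, V_aa(2)=360; V_bb(-4)=3600, V_bb(-2)=-1440, V_bb(1)=900, V_bb(2)=-1440.
Saddle points occur where the two diagonal entries have opposite signs: (-2, -4), (-2, 1), (-1, -2), (-1, 2), (1, -4), (1, 1), (2, -2), (2, 2). Count: 8.

8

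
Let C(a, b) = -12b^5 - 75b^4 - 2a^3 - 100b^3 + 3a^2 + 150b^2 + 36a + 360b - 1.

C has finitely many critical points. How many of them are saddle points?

C separates as a function of a plus a function of b, so ∇C=0 decouples.
∂C/∂a = -6(a - 3)(a + 2) = 0 at a ∈ {-2, 3}; ∂C/∂b = -60(b - 1)(b + 1)(b + 2)(b + 3) = 0 at b ∈ {-3, -2, -1, 1}.
The Hessian is diagonal: diag(C_aa, C_bb). Second derivatives: C_aa(-2)=30, C_aa(3)=-30; C_bb(-3)=480, C_bb(-2)=-180, C_bb(-1)=240, C_bb(1)=-1440.
Saddle points occur where the two diagonal entries have opposite signs: (-2, -2), (-2, 1), (3, -3), (3, -1). Count: 4.

4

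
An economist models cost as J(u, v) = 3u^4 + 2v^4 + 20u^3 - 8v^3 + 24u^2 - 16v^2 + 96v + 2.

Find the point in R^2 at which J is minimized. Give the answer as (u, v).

J(u,v) separates as P(u) + Q(v) + 2, so its minimum is min P + min Q + 2.
P'(u) = 12u(u + 1)(u + 4) vanishes at u ∈ {-4, -1, 0}; Q'(v) = 8(v - 3)(v - 2)(v + 2) vanishes at v ∈ {-2, 2, 3}.
Local minima of P (where P''>0): P(-4)=-128, P(0)=0. Local minima of Q: Q(-2)=-160, Q(3)=90.
So the global minimum of J is P(-4) + Q(-2) + 2 = -128 − 160 + 2 = -286, attained at (-4, -2).

(-4, -2)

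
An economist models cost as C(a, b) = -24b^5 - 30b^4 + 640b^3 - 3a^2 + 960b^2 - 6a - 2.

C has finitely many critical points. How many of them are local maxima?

C separates as a function of a plus a function of b, so ∇C=0 decouples.
∂C/∂a = -6(a + 1) = 0 at a ∈ {-1}; ∂C/∂b = -120b(b - 4)(b + 1)(b + 4) = 0 at b ∈ {-4, -1, 0, 4}.
The Hessian is diagonal: diag(C_aa, C_bb). Second derivatives: C_aa(-1)=-6; C_bb(-4)=11520, C_bb(-1)=-1800, C_bb(0)=1920, C_bb(4)=-19200.
Local maxima occur where both diagonal entries negative: (-1, -1), (-1, 4). Count: 2.

2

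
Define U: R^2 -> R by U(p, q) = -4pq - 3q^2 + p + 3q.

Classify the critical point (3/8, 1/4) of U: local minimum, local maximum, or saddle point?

The Hessian of U is constant: H = [[0, -4], [-4, -6]].
det(H) = 0·(-6) − (-4)² = -16.
Since det(H) < 0, H is indefinite and the critical point is a saddle point.

saddle point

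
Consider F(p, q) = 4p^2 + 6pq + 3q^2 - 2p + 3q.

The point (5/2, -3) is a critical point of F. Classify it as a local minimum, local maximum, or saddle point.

The Hessian of F is constant: H = [[8, 6], [6, 6]].
det(H) = 8·6 − 6² = 12.
det(H) > 0 and tr(H) = 14 > 0, so H is positive definite and the point is a local minimum.

local minimum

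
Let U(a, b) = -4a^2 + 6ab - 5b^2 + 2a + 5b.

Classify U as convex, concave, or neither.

U is quadratic, so its Hessian is the constant matrix H = [[-8, 6], [6, -10]].
det(H) = 44, tr(H) = -18.
det(H) > 0 and tr(H) < 0, so H is negative definite everywhere: concave.

concave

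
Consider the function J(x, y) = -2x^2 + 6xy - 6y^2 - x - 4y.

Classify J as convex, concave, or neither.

J is quadratic, so its Hessian is the constant matrix H = [[-4, 6], [6, -12]].
det(H) = 12, tr(H) = -16.
det(H) > 0 and tr(H) < 0, so H is negative definite everywhere: concave.

concave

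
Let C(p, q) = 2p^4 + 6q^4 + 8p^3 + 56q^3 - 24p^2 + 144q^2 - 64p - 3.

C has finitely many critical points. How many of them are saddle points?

4

C separates as a function of p plus a function of q, so ∇C=0 decouples.
∂C/∂p = 8(p - 2)(p + 1)(p + 4) = 0 at p ∈ {-4, -1, 2}; ∂C/∂q = 24q(q + 3)(q + 4) = 0 at q ∈ {-4, -3, 0}.
The Hessian is diagonal: diag(C_pp, C_qq). Second derivatives: C_pp(-4)=144, C_pp(-1)=-72, C_pp(2)=144; C_qq(-4)=96, C_qq(-3)=-72, C_qq(0)=288.
Saddle points occur where the two diagonal entries have opposite signs: (-4, -3), (-1, -4), (-1, 0), (2, -3). Count: 4.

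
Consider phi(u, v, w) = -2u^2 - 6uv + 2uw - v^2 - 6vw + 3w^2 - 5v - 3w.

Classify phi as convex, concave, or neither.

neither

phi is quadratic, so its Hessian is the constant matrix H = [[-4, -6, 2], [-6, -2, -6], [2, -6, 6]].
Leading principal minors: -4, -28, 128.
Neither pattern holds ⇒ H is indefinite ⇒ neither convex nor concave.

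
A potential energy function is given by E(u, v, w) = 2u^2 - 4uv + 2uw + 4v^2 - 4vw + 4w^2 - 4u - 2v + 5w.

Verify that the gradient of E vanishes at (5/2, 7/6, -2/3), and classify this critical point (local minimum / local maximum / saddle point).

∇E = (4u - 4v + 2w - 4, -4u + 8v - 4w - 2, 2u - 4v + 8w + 5); substituting (5/2, 7/6, -2/3) gives ∇E = (0, 0, 0), so (5/2, 7/6, -2/3) is indeed a critical point.
The Hessian is constant: H = [[4, -4, 2], [-4, 8, -4], [2, -4, 8]].
Leading principal minors: Δ₁ = 4, Δ₂ = 16, Δ₃ = 96.
All leading minors are positive, so H is positive definite: a local minimum.

local minimum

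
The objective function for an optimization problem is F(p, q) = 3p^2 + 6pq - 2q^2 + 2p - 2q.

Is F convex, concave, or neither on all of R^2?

F is quadratic, so its Hessian is the constant matrix H = [[6, 6], [6, -4]].
det(H) = -60, tr(H) = 2.
det(H) < 0, so H is indefinite: neither convex nor concave.

neither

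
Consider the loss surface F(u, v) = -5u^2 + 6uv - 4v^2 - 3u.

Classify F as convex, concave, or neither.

concave

F is quadratic, so its Hessian is the constant matrix H = [[-10, 6], [6, -8]].
det(H) = 44, tr(H) = -18.
det(H) > 0 and tr(H) < 0, so H is negative definite everywhere: concave.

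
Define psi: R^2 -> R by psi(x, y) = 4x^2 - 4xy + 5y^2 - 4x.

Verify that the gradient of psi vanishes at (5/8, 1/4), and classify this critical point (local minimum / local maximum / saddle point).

local minimum

∇psi = (8x - 4y - 4, -4x + 10y); substituting (5/8, 1/4) gives ∇psi = (0, 0), so (5/8, 1/4) is indeed a critical point.
The Hessian of psi is constant: H = [[8, -4], [-4, 10]].
det(H) = 8·10 − (-4)² = 64.
det(H) > 0 and tr(H) = 18 > 0, so H is positive definite and the point is a local minimum.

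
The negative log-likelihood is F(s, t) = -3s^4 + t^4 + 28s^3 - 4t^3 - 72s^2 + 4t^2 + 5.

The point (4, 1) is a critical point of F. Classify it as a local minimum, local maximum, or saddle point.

local maximum

The mixed partial ∂²F/∂s∂t is 0, so the Hessian at any point is diag(F_ss, F_tt) = diag(12(-3s^2 + 14s - 12), 4(3t^2 - 6t + 2)).
At (4, 1): H = diag(-48, -4).
Both eigenvalues are negative, so H is negative definite: a local maximum.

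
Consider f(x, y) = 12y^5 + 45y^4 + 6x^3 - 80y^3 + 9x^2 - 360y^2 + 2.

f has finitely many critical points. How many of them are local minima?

2

f separates as a function of x plus a function of y, so ∇f=0 decouples.
∂f/∂x = 18x(x + 1) = 0 at x ∈ {-1, 0}; ∂f/∂y = 60y(y - 2)(y + 2)(y + 3) = 0 at y ∈ {-3, -2, 0, 2}.
The Hessian is diagonal: diag(f_xx, f_yy). Second derivatives: f_xx(-1)=-18, f_xx(0)=18; f_yy(-3)=-900, f_yy(-2)=480, f_yy(0)=-720, f_yy(2)=2400.
Local minima occur where both diagonal entries positive: (0, -2), (0, 2). Count: 2.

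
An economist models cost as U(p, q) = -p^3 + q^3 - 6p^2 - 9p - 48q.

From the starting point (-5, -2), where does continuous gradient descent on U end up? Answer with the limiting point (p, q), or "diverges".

U is separable, so gradient descent decouples: p follows -∂U/∂p, q follows -∂U/∂q.
∂U/∂p = -3(p + 1)(p + 3); at p=-5 this is -24, so p increases.
∂U/∂q = 3(q - 4)(q + 4); at q=-2 this is -36, so q increases.
p converges to its nearest critical value -3 (a local min of the p-part); q converges to 4. The iterate converges to (-3, 4).

(-3, 4)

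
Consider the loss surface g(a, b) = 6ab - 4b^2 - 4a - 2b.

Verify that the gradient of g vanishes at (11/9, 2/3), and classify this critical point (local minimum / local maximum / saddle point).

saddle point

∇g = (6b - 4, 6a - 8b - 2); substituting (11/9, 2/3) gives ∇g = (0, 0), so (11/9, 2/3) is indeed a critical point.
The Hessian of g is constant: H = [[0, 6], [6, -8]].
det(H) = 0·(-8) − 6² = -36.
Since det(H) < 0, H is indefinite and the critical point is a saddle point.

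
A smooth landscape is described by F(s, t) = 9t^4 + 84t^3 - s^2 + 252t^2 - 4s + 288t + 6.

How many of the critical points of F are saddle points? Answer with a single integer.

F separates as a function of s plus a function of t, so ∇F=0 decouples.
∂F/∂s = -2(s + 2) = 0 at s ∈ {-2}; ∂F/∂t = 36(t + 1)(t + 2)(t + 4) = 0 at t ∈ {-4, -2, -1}.
The Hessian is diagonal: diag(F_ss, F_tt). Second derivatives: F_ss(-2)=-2; F_tt(-4)=216, F_tt(-2)=-72, F_tt(-1)=108.
Saddle points occur where the two diagonal entries have opposite signs: (-2, -4), (-2, -1). Count: 2.

2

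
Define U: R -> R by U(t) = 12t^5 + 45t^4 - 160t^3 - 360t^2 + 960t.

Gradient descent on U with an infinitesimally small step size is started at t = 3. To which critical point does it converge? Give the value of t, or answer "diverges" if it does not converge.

2

U'(t) = 60(t - 2)(t - 1)(t + 2)(t + 4), so U'(3) = 4200.
Gradient descent moves in the -U' direction, i.e. t is decreasing.
The nearest critical point in that direction is t = 2, where U'' = 1440 > 0 (a local minimum). The iterate converges there.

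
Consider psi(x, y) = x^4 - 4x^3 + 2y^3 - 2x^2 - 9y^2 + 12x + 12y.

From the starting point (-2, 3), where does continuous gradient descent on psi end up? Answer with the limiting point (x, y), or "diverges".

(-1, 2)

psi is separable, so gradient descent decouples: x follows -∂psi/∂x, y follows -∂psi/∂y.
∂psi/∂x = 4(x - 3)(x - 1)(x + 1); at x=-2 this is -60, so x increases.
∂psi/∂y = 6(y - 2)(y - 1); at y=3 this is 12, so y decreases.
x converges to its nearest critical value -1 (a local min of the x-part); y converges to 2. The iterate converges to (-1, 2).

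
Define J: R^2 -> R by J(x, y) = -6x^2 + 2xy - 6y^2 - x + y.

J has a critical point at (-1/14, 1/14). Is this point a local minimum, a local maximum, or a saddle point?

local maximum

The Hessian of J is constant: H = [[-12, 2], [2, -12]].
det(H) = (-12)·(-12) − 2² = 140.
det(H) > 0 and tr(H) = -24 < 0, so H is negative definite and the point is a local maximum.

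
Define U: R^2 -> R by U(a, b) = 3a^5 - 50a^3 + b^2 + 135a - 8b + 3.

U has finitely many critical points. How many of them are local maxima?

0

U separates as a function of a plus a function of b, so ∇U=0 decouples.
∂U/∂a = 15(a - 3)(a - 1)(a + 1)(a + 3) = 0 at a ∈ {-3, -1, 1, 3}; ∂U/∂b = 2(b - 4) = 0 at b ∈ {4}.
The Hessian is diagonal: diag(U_aa, U_bb). Second derivatives: U_aa(-3)=-720, U_aa(-1)=240, U_aa(1)=-240, U_aa(3)=720; U_bb(4)=2.
Local maxima occur where both diagonal entries negative: none. Count: 0.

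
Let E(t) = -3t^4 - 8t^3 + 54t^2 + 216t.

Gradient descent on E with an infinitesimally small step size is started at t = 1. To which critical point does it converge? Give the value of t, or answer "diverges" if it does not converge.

-2

E'(t) = -12(t - 3)(t + 2)(t + 3), so E'(1) = 288.
Gradient descent moves in the -E' direction, i.e. t is decreasing.
The nearest critical point in that direction is t = -2, where E'' = 60 > 0 (a local minimum). The iterate converges there.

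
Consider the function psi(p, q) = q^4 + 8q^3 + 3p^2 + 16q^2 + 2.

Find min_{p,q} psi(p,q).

psi(p,q) separates as A(p) + B(q) + 2, so its minimum is min A + min B + 2.
A'(p) = 6p vanishes at p ∈ {0}; B'(q) = 4q(q + 2)(q + 4) vanishes at q ∈ {-4, -2, 0}.
Local minima of A (where A''>0): A(0)=0. Local minima of B: B(-4)=0, B(0)=0.
So the global minimum of psi is A(0) + B(-4) + 2 = 0 + 0 + 2 = 2, attained at (0, -4).

2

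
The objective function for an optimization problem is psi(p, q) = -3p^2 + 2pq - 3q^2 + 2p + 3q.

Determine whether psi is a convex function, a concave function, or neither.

psi is quadratic, so its Hessian is the constant matrix H = [[-6, 2], [2, -6]].
det(H) = 32, tr(H) = -12.
det(H) > 0 and tr(H) < 0, so H is negative definite everywhere: concave.

concave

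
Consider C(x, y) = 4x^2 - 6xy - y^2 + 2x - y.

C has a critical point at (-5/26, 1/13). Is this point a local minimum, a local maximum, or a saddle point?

saddle point

The Hessian of C is constant: H = [[8, -6], [-6, -2]].
det(H) = 8·(-2) − (-6)² = -52.
Since det(H) < 0, H is indefinite and the critical point is a saddle point.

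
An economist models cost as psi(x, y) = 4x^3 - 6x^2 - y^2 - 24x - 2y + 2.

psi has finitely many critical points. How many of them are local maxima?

1

psi separates as a function of x plus a function of y, so ∇psi=0 decouples.
∂psi/∂x = 12(x - 2)(x + 1) = 0 at x ∈ {-1, 2}; ∂psi/∂y = -2(y + 1) = 0 at y ∈ {-1}.
The Hessian is diagonal: diag(psi_xx, psi_yy). Second derivatives: psi_xx(-1)=-36, psi_xx(2)=36; psi_yy(-1)=-2.
Local maxima occur where both diagonal entries negative: (-1, -1). Count: 1.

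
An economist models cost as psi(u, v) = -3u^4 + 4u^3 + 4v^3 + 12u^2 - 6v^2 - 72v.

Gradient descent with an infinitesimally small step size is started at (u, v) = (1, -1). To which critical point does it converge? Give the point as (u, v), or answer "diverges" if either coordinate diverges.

psi is separable, so gradient descent decouples: u follows -∂psi/∂u, v follows -∂psi/∂v.
∂psi/∂u = -12u(u - 2)(u + 1); at u=1 this is 24, so u decreases.
∂psi/∂v = 12(v - 3)(v + 2); at v=-1 this is -48, so v increases.
u converges to its nearest critical value 0 (a local min of the u-part); v converges to 3. The iterate converges to (0, 3).

(0, 3)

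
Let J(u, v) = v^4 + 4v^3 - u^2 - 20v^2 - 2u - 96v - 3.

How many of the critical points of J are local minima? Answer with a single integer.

J separates as a function of u plus a function of v, so ∇J=0 decouples.
∂J/∂u = -2(u + 1) = 0 at u ∈ {-1}; ∂J/∂v = 4(v - 3)(v + 2)(v + 4) = 0 at v ∈ {-4, -2, 3}.
The Hessian is diagonal: diag(J_uu, J_vv). Second derivatives: J_uu(-1)=-2; J_vv(-4)=56, J_vv(-2)=-40, J_vv(3)=140.
Local minima occur where both diagonal entries positive: none. Count: 0.

0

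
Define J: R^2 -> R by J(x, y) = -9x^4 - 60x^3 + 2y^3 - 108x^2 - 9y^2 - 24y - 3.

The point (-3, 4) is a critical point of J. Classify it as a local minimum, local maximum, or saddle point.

The mixed partial ∂²J/∂x∂y is 0, so the Hessian at any point is diag(J_xx, J_yy) = diag(-36(3x^2 + 10x + 6), 6(2y - 3)).
At (-3, 4): H = diag(-108, 30).
The eigenvalues have opposite signs, so H is indefinite: a saddle point.

saddle point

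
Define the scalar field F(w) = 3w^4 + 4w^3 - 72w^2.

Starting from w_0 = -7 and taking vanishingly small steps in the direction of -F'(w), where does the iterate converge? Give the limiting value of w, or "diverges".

F'(w) = 12w(w - 3)(w + 4), so F'(-7) = -2520.
Gradient descent moves in the -F' direction, i.e. w is increasing.
The nearest critical point in that direction is w = -4, where F'' = 336 > 0 (a local minimum). The iterate converges there.

-4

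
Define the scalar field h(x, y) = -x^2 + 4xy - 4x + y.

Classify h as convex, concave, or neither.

h is quadratic, so its Hessian is the constant matrix H = [[-2, 4], [4, 0]].
det(H) = -16, tr(H) = -2.
det(H) < 0, so H is indefinite: neither convex nor concave.

neither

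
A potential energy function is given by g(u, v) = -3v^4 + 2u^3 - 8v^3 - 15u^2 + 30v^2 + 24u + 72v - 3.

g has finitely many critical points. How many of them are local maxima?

2

g separates as a function of u plus a function of v, so ∇g=0 decouples.
∂g/∂u = 6(u - 4)(u - 1) = 0 at u ∈ {1, 4}; ∂g/∂v = -12(v - 2)(v + 1)(v + 3) = 0 at v ∈ {-3, -1, 2}.
The Hessian is diagonal: diag(g_uu, g_vv). Second derivatives: g_uu(1)=-18, g_uu(4)=18; g_vv(-3)=-120, g_vv(-1)=72, g_vv(2)=-180.
Local maxima occur where both diagonal entries negative: (1, -3), (1, 2). Count: 2.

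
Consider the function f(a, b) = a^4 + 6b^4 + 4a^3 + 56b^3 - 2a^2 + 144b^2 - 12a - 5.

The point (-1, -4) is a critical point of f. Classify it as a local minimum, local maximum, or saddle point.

saddle point

The mixed partial ∂²f/∂a∂b is 0, so the Hessian at any point is diag(f_aa, f_bb) = diag(4(3a^2 + 6a - 1), 24(3b^2 + 14b + 12)).
At (-1, -4): H = diag(-16, 96).
The eigenvalues have opposite signs, so H is indefinite: a saddle point.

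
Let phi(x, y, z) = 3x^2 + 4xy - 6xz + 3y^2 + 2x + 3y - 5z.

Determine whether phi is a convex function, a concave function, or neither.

neither

phi is quadratic, so its Hessian is the constant matrix H = [[6, 4, -6], [4, 6, 0], [-6, 0, 0]].
Leading principal minors: 6, 20, -216.
Neither pattern holds ⇒ H is indefinite ⇒ neither convex nor concave.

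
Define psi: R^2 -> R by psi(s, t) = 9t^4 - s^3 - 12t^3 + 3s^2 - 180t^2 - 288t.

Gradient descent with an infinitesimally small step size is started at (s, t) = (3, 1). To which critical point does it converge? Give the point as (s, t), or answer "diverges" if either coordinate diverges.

psi is separable, so gradient descent decouples: s follows -∂psi/∂s, t follows -∂psi/∂t.
∂psi/∂s = -3s(s - 2); at s=3 this is -9, so s increases.
∂psi/∂t = 36(t - 4)(t + 1)(t + 2); at t=1 this is -648, so t increases.
The s-coordinate has no critical point in that direction and runs off to infinity.

diverges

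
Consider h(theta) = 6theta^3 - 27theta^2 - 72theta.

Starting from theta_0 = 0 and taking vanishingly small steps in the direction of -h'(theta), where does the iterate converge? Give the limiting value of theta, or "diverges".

4

h'(theta) = 18(theta - 4)(theta + 1), so h'(0) = -72.
Gradient descent moves in the -h' direction, i.e. theta is increasing.
The nearest critical point in that direction is theta = 4, where h'' = 90 > 0 (a local minimum). The iterate converges there.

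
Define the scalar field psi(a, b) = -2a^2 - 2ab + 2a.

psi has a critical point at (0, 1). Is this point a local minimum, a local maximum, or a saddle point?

The Hessian of psi is constant: H = [[-4, -2], [-2, 0]].
det(H) = (-4)·0 − (-2)² = -4.
Since det(H) < 0, H is indefinite and the critical point is a saddle point.

saddle point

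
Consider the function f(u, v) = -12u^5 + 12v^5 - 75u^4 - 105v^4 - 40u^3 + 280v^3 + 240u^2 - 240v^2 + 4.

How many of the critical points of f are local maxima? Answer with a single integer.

f separates as a function of u plus a function of v, so ∇f=0 decouples.
∂f/∂u = -60u(u - 1)(u + 2)(u + 4) = 0 at u ∈ {-4, -2, 0, 1}; ∂f/∂v = 60v(v - 4)(v - 2)(v - 1) = 0 at v ∈ {0, 1, 2, 4}.
The Hessian is diagonal: diag(f_uu, f_vv). Second derivatives: f_uu(-4)=2400, f_uu(-2)=-720, f_uu(0)=480, f_uu(1)=-900; f_vv(0)=-480, f_vv(1)=180, f_vv(2)=-240, f_vv(4)=1440.
Local maxima occur where both diagonal entries negative: (-2, 0), (-2, 2), (1, 0), (1, 2). Count: 4.

4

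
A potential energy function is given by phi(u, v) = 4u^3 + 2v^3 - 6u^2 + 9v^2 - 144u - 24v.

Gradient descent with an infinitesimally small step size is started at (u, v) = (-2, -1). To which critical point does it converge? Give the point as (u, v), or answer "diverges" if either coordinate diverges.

(4, 1)

phi is separable, so gradient descent decouples: u follows -∂phi/∂u, v follows -∂phi/∂v.
∂phi/∂u = 12(u - 4)(u + 3); at u=-2 this is -72, so u increases.
∂phi/∂v = 6(v - 1)(v + 4); at v=-1 this is -36, so v increases.
u converges to its nearest critical value 4 (a local min of the u-part); v converges to 1. The iterate converges to (4, 1).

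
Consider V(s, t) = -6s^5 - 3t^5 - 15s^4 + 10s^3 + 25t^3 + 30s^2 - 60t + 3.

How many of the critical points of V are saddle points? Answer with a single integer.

V separates as a function of s plus a function of t, so ∇V=0 decouples.
∂V/∂s = -30s(s - 1)(s + 1)(s + 2) = 0 at s ∈ {-2, -1, 0, 1}; ∂V/∂t = -15(t - 2)(t - 1)(t + 1)(t + 2) = 0 at t ∈ {-2, -1, 1, 2}.
The Hessian is diagonal: diag(V_ss, V_tt). Second derivatives: V_ss(-2)=180, V_ss(-1)=-60, V_ss(0)=60, V_ss(1)=-180; V_tt(-2)=180, V_tt(-1)=-90, V_tt(1)=90, V_tt(2)=-180.
Saddle points occur where the two diagonal entries have opposite signs: (-2, -1), (-2, 2), (-1, -2), (-1, 1), (0, -1), (0, 2), (1, -2), (1, 1). Count: 8.

8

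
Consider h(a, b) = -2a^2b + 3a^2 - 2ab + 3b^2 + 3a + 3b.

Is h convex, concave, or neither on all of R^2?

neither

The term -2a^2b is cubic, so the Hessian is not constant.
∂²h/∂a² = -4b + 6, which takes both signs as b varies (negative for sufficiently large b). A diagonal entry of the Hessian changing sign means the Hessian is neither positive- nor negative-semidefinite on all of R^2.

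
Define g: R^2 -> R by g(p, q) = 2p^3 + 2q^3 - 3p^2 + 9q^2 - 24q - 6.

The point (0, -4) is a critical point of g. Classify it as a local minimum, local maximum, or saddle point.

The mixed partial ∂²g/∂p∂q is 0, so the Hessian at any point is diag(g_pp, g_qq) = diag(6(2p - 1), 6(2q + 3)).
At (0, -4): H = diag(-6, -30).
Both eigenvalues are negative, so H is negative definite: a local maximum.

local maximum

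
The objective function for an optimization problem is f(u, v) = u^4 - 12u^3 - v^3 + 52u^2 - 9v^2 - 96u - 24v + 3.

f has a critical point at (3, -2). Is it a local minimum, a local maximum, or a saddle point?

The mixed partial ∂²f/∂u∂v is 0, so the Hessian at any point is diag(f_uu, f_vv) = diag(4(3u^2 - 18u + 26), -6(v + 3)).
At (3, -2): H = diag(-4, -6).
Both eigenvalues are negative, so H is negative definite: a local maximum.

local maximum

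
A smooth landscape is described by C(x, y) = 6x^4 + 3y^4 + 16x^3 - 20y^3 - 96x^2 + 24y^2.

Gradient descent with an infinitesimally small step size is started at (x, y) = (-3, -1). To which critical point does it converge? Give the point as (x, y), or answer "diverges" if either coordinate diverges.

C is separable, so gradient descent decouples: x follows -∂C/∂x, y follows -∂C/∂y.
∂C/∂x = 24x(x - 2)(x + 4); at x=-3 this is 360, so x decreases.
∂C/∂y = 12y(y - 4)(y - 1); at y=-1 this is -120, so y increases.
x converges to its nearest critical value -4 (a local min of the x-part); y converges to 0. The iterate converges to (-4, 0).

(-4, 0)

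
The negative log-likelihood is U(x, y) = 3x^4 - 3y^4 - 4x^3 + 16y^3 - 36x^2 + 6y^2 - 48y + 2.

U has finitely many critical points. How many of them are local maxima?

2

U separates as a function of x plus a function of y, so ∇U=0 decouples.
∂U/∂x = 12x(x - 3)(x + 2) = 0 at x ∈ {-2, 0, 3}; ∂U/∂y = -12(y - 4)(y - 1)(y + 1) = 0 at y ∈ {-1, 1, 4}.
The Hessian is diagonal: diag(U_xx, U_yy). Second derivatives: U_xx(-2)=120, U_xx(0)=-72, U_xx(3)=180; U_yy(-1)=-120, U_yy(1)=72, U_yy(4)=-180.
Local maxima occur where both diagonal entries negative: (0, -1), (0, 4). Count: 2.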